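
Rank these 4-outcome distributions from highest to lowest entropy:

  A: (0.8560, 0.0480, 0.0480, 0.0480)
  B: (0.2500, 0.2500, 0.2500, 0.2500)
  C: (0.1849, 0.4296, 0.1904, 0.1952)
B > C > A

Key insight: Entropy is maximized by uniform distributions and minimized by concentrated distributions.

- Uniform distributions have maximum entropy log₂(4) = 2.0000 bits
- The more "peaked" or concentrated a distribution, the lower its entropy

Entropies:
  H(A) = 0.8229 bits
  H(B) = 2.0000 bits
  H(C) = 1.8896 bits

Ranking: B > C > A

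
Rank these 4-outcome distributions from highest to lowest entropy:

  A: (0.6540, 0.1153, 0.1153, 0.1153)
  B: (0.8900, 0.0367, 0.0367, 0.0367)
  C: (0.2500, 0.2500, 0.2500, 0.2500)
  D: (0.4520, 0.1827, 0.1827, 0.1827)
C > D > A > B

Key insight: Entropy is maximized by uniform distributions and minimized by concentrated distributions.

Entropies:
  H(A) = 1.4788 bits
  H(B) = 0.6743 bits
  H(C) = 2.0000 bits
  H(D) = 1.8619 bits

Ranking: C > D > A > B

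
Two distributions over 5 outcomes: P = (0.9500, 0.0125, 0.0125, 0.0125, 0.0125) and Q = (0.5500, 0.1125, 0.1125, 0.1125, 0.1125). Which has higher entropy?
Q

P is highly concentrated on one outcome (95%), making it nearly deterministic. Q spreads its mass more evenly (max 55%). The more spread-out distribution has higher entropy: H(P) ≈ 0.386 bits, H(Q) ≈ 1.893 bits.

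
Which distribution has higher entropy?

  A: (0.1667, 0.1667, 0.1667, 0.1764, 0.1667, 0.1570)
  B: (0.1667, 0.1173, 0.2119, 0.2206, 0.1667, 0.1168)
A

Both distributions are close to uniform, making this a harder comparison.

H(A) = 2.5841 bits
H(B) = 2.5416 bits

The distribution closer to uniform has higher entropy.
Answer: A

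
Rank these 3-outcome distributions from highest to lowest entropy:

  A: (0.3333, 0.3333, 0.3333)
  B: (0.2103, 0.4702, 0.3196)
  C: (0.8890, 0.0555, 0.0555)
A > B > C

Key insight: Entropy is maximized by uniform distributions and minimized by concentrated distributions.

- Uniform distributions have maximum entropy log₂(3) = 1.5850 bits
- The more "peaked" or concentrated a distribution, the lower its entropy

Entropies:
  H(A) = 1.5850 bits
  H(B) = 1.5109 bits
  H(C) = 0.6139 bits

Ranking: A > B > C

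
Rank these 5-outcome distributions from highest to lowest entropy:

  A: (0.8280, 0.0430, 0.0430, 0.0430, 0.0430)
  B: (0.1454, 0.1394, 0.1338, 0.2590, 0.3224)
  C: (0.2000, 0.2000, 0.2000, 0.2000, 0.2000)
C > B > A

Key insight: Entropy is maximized by uniform distributions and minimized by concentrated distributions.

- Uniform distributions have maximum entropy log₂(5) = 2.3219 bits
- The more "peaked" or concentrated a distribution, the lower its entropy

Entropies:
  H(A) = 1.0063 bits
  H(B) = 2.2204 bits
  H(C) = 2.3219 bits

Ranking: C > B > A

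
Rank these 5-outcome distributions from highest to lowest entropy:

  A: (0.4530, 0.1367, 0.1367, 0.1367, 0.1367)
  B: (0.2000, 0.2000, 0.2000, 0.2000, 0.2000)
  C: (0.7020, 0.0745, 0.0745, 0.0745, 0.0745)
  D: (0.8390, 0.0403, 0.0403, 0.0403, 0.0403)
B > A > C > D

Key insight: Entropy is maximized by uniform distributions and minimized by concentrated distributions.

Entropies:
  H(A) = 2.0876 bits
  H(B) = 2.3219 bits
  H(C) = 1.4748 bits
  H(D) = 0.9587 bits

Ranking: B > A > C > D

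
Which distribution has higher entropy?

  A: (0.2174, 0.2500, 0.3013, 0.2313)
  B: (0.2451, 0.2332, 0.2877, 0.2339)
B

Both distributions are close to uniform, making this a harder comparison.

H(A) = 1.9886 bits
H(B) = 1.9944 bits

The distribution closer to uniform has higher entropy.
Answer: B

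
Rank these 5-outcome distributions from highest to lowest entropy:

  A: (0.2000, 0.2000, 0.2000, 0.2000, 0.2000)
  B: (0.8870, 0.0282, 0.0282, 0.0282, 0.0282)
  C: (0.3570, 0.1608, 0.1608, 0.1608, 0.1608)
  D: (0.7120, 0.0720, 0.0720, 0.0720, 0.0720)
A > C > D > B

Key insight: Entropy is maximized by uniform distributions and minimized by concentrated distributions.

Entropies:
  H(A) = 2.3219 bits
  H(B) = 0.7349 bits
  H(C) = 2.2262 bits
  H(D) = 1.4421 bits

Ranking: A > C > D > B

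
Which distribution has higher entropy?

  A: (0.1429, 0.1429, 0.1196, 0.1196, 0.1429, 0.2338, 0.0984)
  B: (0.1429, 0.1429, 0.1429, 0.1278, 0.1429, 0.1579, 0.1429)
B

Both distributions are close to uniform, making this a harder comparison.

H(A) = 2.7554 bits
H(B) = 2.8051 bits

The distribution closer to uniform has higher entropy.
Answer: B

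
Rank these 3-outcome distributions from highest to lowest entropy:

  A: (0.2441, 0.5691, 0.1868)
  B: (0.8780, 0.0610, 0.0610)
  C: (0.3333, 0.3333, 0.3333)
C > A > B

Key insight: Entropy is maximized by uniform distributions and minimized by concentrated distributions.

- Uniform distributions have maximum entropy log₂(3) = 1.5850 bits
- The more "peaked" or concentrated a distribution, the lower its entropy

Entropies:
  H(A) = 1.4115 bits
  H(B) = 0.6571 bits
  H(C) = 1.5850 bits

Ranking: C > A > B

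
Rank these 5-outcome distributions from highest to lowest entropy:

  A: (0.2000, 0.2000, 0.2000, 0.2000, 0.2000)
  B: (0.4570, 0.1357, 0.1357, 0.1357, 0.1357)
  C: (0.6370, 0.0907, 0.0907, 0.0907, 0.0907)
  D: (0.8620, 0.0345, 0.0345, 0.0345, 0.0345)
A > B > C > D

Key insight: Entropy is maximized by uniform distributions and minimized by concentrated distributions.

Entropies:
  H(A) = 2.3219 bits
  H(B) = 2.0807 bits
  H(C) = 1.6711 bits
  H(D) = 0.8550 bits

Ranking: A > B > C > D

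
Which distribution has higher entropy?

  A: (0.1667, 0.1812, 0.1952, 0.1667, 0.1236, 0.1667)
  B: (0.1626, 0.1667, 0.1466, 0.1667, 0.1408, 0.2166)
A

Both distributions are close to uniform, making this a harder comparison.

H(A) = 2.5719 bits
H(B) = 2.5702 bits

The distribution closer to uniform has higher entropy.
Answer: A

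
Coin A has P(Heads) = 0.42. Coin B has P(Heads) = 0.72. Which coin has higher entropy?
A

For binary distributions, entropy is maximized at p=0.5 and decreases as p moves toward 0 or 1.

H(A) = H(0.42) = 0.9815 bits
H(B) = H(0.72) = 0.8555 bits

Distribution A (p=0.42) is closer to uniform (p=0.5), so it has higher entropy.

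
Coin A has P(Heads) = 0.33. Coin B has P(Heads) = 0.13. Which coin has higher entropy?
A

For binary distributions, entropy is maximized at p=0.5 and decreases as p moves toward 0 or 1.

H(A) = H(0.33) = 0.9149 bits
H(B) = H(0.13) = 0.5574 bits

Distribution A (p=0.33) is closer to uniform (p=0.5), so it has higher entropy.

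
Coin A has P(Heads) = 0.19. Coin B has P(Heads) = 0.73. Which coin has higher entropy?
B

For binary distributions, entropy is maximized at p=0.5 and decreases as p moves toward 0 or 1.

H(A) = H(0.19) = 0.7015 bits
H(B) = H(0.73) = 0.8415 bits

Distribution B (p=0.73) is closer to uniform (p=0.5), so it has higher entropy.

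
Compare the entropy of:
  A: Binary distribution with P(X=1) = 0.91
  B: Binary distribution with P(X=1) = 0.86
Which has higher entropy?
B

For binary distributions, entropy is maximized at p=0.5 and decreases as p moves toward 0 or 1.

H(A) = H(0.91) = 0.4365 bits
H(B) = H(0.86) = 0.5842 bits

Distribution B (p=0.86) is closer to uniform (p=0.5), so it has higher entropy.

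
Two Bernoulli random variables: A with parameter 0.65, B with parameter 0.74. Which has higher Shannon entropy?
A

For binary distributions, entropy is maximized at p=0.5 and decreases as p moves toward 0 or 1.

H(A) = H(0.65) = 0.9341 bits
H(B) = H(0.74) = 0.8267 bits

Distribution A (p=0.65) is closer to uniform (p=0.5), so it has higher entropy.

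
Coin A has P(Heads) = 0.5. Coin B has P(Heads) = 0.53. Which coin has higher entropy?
A

For binary distributions, entropy is maximized at p=0.5 and decreases as p moves toward 0 or 1.

H(A) = H(0.5) = 1.0000 bits
H(B) = H(0.53) = 0.9974 bits

Distribution A (p=0.5) is closer to uniform (p=0.5), so it has higher entropy.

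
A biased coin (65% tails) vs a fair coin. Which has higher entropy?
Fair coin

The fair coin is uniform (p=0.5), maximizing binary entropy at 1 bit. The biased coin has H(0.65) ≈ 0.934 bits — its outcome is more predictable, so its entropy is lower.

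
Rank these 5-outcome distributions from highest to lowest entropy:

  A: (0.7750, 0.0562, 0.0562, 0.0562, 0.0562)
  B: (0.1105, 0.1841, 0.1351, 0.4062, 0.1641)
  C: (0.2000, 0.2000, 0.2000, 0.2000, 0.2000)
C > B > A

Key insight: Entropy is maximized by uniform distributions and minimized by concentrated distributions.

- Uniform distributions have maximum entropy log₂(5) = 2.3219 bits
- The more "peaked" or concentrated a distribution, the lower its entropy

Entropies:
  H(A) = 1.2192 bits
  H(B) = 2.1466 bits
  H(C) = 2.3219 bits

Ranking: C > B > A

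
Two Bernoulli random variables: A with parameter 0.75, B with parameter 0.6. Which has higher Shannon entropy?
B

For binary distributions, entropy is maximized at p=0.5 and decreases as p moves toward 0 or 1.

H(A) = H(0.75) = 0.8113 bits
H(B) = H(0.6) = 0.9710 bits

Distribution B (p=0.6) is closer to uniform (p=0.5), so it has higher entropy.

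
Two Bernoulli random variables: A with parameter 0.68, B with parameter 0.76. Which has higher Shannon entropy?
A

For binary distributions, entropy is maximized at p=0.5 and decreases as p moves toward 0 or 1.

H(A) = H(0.68) = 0.9044 bits
H(B) = H(0.76) = 0.7950 bits

Distribution A (p=0.68) is closer to uniform (p=0.5), so it has higher entropy.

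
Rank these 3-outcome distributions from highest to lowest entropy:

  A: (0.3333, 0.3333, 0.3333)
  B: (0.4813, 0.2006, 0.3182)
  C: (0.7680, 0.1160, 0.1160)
A > B > C

Key insight: Entropy is maximized by uniform distributions and minimized by concentrated distributions.

- Uniform distributions have maximum entropy log₂(3) = 1.5850 bits
- The more "peaked" or concentrated a distribution, the lower its entropy

Entropies:
  H(A) = 1.5850 bits
  H(B) = 1.4983 bits
  H(C) = 1.0135 bits

Ranking: A > B > C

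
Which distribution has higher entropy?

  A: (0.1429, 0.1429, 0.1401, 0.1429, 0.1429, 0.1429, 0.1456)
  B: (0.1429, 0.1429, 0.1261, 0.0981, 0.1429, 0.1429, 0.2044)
A

Both distributions are close to uniform, making this a harder comparison.

H(A) = 2.8073 bits
H(B) = 2.7776 bits

The distribution closer to uniform has higher entropy.
Answer: A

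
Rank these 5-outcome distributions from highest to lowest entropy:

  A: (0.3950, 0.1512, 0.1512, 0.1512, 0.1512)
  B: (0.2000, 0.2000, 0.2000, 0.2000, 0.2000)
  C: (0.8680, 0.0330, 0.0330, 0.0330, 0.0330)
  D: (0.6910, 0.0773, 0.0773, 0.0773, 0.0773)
B > A > D > C

Key insight: Entropy is maximized by uniform distributions and minimized by concentrated distributions.

Entropies:
  H(A) = 2.1780 bits
  H(B) = 2.3219 bits
  H(C) = 0.8269 bits
  H(D) = 1.5100 bits

Ranking: B > A > D > C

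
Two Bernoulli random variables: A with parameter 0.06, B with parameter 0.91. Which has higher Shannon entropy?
B

For binary distributions, entropy is maximized at p=0.5 and decreases as p moves toward 0 or 1.

H(A) = H(0.06) = 0.3274 bits
H(B) = H(0.91) = 0.4365 bits

Distribution B (p=0.91) is closer to uniform (p=0.5), so it has higher entropy.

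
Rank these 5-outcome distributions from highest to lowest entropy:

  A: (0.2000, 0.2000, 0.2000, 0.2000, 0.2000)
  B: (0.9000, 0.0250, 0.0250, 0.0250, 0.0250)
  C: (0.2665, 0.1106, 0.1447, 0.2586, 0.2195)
A > C > B

Key insight: Entropy is maximized by uniform distributions and minimized by concentrated distributions.

- Uniform distributions have maximum entropy log₂(5) = 2.3219 bits
- The more "peaked" or concentrated a distribution, the lower its entropy

Entropies:
  H(A) = 2.3219 bits
  H(B) = 0.6690 bits
  H(C) = 2.2482 bits

Ranking: A > C > B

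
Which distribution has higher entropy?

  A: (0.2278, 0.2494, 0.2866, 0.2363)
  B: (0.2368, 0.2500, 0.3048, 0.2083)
A

Both distributions are close to uniform, making this a harder comparison.

H(A) = 1.9943 bits
H(B) = 1.9861 bits

The distribution closer to uniform has higher entropy.
Answer: A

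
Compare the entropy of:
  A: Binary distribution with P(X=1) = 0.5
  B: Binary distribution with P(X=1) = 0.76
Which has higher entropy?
A

For binary distributions, entropy is maximized at p=0.5 and decreases as p moves toward 0 or 1.

H(A) = H(0.5) = 1.0000 bits
H(B) = H(0.76) = 0.7950 bits

Distribution A (p=0.5) is closer to uniform (p=0.5), so it has higher entropy.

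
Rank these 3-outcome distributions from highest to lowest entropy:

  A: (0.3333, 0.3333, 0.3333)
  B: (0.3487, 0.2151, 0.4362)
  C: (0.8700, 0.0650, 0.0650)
A > B > C

Key insight: Entropy is maximized by uniform distributions and minimized by concentrated distributions.

- Uniform distributions have maximum entropy log₂(3) = 1.5850 bits
- The more "peaked" or concentrated a distribution, the lower its entropy

Entropies:
  H(A) = 1.5850 bits
  H(B) = 1.5290 bits
  H(C) = 0.6874 bits

Ranking: A > B > C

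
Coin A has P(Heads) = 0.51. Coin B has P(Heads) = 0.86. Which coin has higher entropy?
A

For binary distributions, entropy is maximized at p=0.5 and decreases as p moves toward 0 or 1.

H(A) = H(0.51) = 0.9997 bits
H(B) = H(0.86) = 0.5842 bits

Distribution A (p=0.51) is closer to uniform (p=0.5), so it has higher entropy.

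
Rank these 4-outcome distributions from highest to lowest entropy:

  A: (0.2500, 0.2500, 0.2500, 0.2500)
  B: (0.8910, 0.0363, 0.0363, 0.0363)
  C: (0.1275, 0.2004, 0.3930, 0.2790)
A > C > B

Key insight: Entropy is maximized by uniform distributions and minimized by concentrated distributions.

- Uniform distributions have maximum entropy log₂(4) = 2.0000 bits
- The more "peaked" or concentrated a distribution, the lower its entropy

Entropies:
  H(A) = 2.0000 bits
  H(B) = 0.6697 bits
  H(C) = 1.8870 bits

Ranking: A > C > B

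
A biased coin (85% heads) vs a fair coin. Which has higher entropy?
Fair coin

The fair coin is uniform (p=0.5), maximizing binary entropy at 1 bit. The biased coin has H(0.85) ≈ 0.610 bits — its outcome is more predictable, so its entropy is lower.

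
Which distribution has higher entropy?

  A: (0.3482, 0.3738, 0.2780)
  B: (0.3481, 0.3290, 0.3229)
B

Both distributions are close to uniform, making this a harder comparison.

H(A) = 1.5740 bits
H(B) = 1.5842 bits

The distribution closer to uniform has higher entropy.
Answer: B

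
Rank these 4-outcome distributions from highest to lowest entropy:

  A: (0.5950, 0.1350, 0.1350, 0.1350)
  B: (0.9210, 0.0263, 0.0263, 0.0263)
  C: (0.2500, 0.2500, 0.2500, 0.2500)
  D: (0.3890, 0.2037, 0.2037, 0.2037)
C > D > A > B

Key insight: Entropy is maximized by uniform distributions and minimized by concentrated distributions.

Entropies:
  H(A) = 1.6157 bits
  H(B) = 0.5239 bits
  H(C) = 2.0000 bits
  H(D) = 1.9326 bits

Ranking: C > D > A > B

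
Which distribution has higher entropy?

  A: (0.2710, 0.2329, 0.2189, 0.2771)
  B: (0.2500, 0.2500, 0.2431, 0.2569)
B

Both distributions are close to uniform, making this a harder comparison.

H(A) = 1.9929 bits
H(B) = 1.9997 bits

The distribution closer to uniform has higher entropy.
Answer: B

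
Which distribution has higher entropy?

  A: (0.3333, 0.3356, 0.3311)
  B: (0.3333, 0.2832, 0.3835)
A

Both distributions are close to uniform, making this a harder comparison.

H(A) = 1.5849 bits
H(B) = 1.5740 bits

The distribution closer to uniform has higher entropy.
Answer: A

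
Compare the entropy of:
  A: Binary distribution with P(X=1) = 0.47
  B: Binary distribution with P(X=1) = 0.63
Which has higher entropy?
A

For binary distributions, entropy is maximized at p=0.5 and decreases as p moves toward 0 or 1.

H(A) = H(0.47) = 0.9974 bits
H(B) = H(0.63) = 0.9507 bits

Distribution A (p=0.47) is closer to uniform (p=0.5), so it has higher entropy.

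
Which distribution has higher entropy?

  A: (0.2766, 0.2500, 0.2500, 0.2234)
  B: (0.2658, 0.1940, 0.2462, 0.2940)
A

Both distributions are close to uniform, making this a harder comparison.

H(A) = 1.9959 bits
H(B) = 1.9842 bits

The distribution closer to uniform has higher entropy.
Answer: A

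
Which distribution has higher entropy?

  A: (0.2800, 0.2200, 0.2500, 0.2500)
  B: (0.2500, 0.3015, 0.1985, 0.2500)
A

Both distributions are close to uniform, making this a harder comparison.

H(A) = 1.9948 bits
H(B) = 1.9846 bits

The distribution closer to uniform has higher entropy.
Answer: A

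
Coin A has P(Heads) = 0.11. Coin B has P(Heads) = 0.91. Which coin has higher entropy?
A

For binary distributions, entropy is maximized at p=0.5 and decreases as p moves toward 0 or 1.

H(A) = H(0.11) = 0.4999 bits
H(B) = H(0.91) = 0.4365 bits

Distribution A (p=0.11) is closer to uniform (p=0.5), so it has higher entropy.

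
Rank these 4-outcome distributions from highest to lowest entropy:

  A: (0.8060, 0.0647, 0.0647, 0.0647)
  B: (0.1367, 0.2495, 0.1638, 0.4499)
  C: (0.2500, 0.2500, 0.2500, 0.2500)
C > B > A

Key insight: Entropy is maximized by uniform distributions and minimized by concentrated distributions.

- Uniform distributions have maximum entropy log₂(4) = 2.0000 bits
- The more "peaked" or concentrated a distribution, the lower its entropy

Entropies:
  H(A) = 1.0172 bits
  H(B) = 1.8383 bits
  H(C) = 2.0000 bits

Ranking: C > B > A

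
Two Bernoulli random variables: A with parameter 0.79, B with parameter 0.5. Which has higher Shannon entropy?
B

For binary distributions, entropy is maximized at p=0.5 and decreases as p moves toward 0 or 1.

H(A) = H(0.79) = 0.7415 bits
H(B) = H(0.5) = 1.0000 bits

Distribution B (p=0.5) is closer to uniform (p=0.5), so it has higher entropy.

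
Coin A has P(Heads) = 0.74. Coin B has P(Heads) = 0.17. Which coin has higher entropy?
A

For binary distributions, entropy is maximized at p=0.5 and decreases as p moves toward 0 or 1.

H(A) = H(0.74) = 0.8267 bits
H(B) = H(0.17) = 0.6577 bits

Distribution A (p=0.74) is closer to uniform (p=0.5), so it has higher entropy.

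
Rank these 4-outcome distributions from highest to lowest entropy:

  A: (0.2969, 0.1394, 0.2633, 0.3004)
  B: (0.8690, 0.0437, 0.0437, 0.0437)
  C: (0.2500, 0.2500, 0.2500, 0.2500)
C > A > B

Key insight: Entropy is maximized by uniform distributions and minimized by concentrated distributions.

- Uniform distributions have maximum entropy log₂(4) = 2.0000 bits
- The more "peaked" or concentrated a distribution, the lower its entropy

Entropies:
  H(A) = 1.9446 bits
  H(B) = 0.7678 bits
  H(C) = 2.0000 bits

Ranking: C > A > B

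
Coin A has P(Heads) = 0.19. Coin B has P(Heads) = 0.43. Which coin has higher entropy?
B

For binary distributions, entropy is maximized at p=0.5 and decreases as p moves toward 0 or 1.

H(A) = H(0.19) = 0.7015 bits
H(B) = H(0.43) = 0.9858 bits

Distribution B (p=0.43) is closer to uniform (p=0.5), so it has higher entropy.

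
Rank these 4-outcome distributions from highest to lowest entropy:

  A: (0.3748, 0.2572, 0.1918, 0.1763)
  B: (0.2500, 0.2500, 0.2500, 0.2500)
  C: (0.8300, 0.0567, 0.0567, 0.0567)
B > A > C

Key insight: Entropy is maximized by uniform distributions and minimized by concentrated distributions.

- Uniform distributions have maximum entropy log₂(4) = 2.0000 bits
- The more "peaked" or concentrated a distribution, the lower its entropy

Entropies:
  H(A) = 1.9328 bits
  H(B) = 2.0000 bits
  H(C) = 0.9271 bits

Ranking: B > A > C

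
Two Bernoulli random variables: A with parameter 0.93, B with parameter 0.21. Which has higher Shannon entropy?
B

For binary distributions, entropy is maximized at p=0.5 and decreases as p moves toward 0 or 1.

H(A) = H(0.93) = 0.3659 bits
H(B) = H(0.21) = 0.7415 bits

Distribution B (p=0.21) is closer to uniform (p=0.5), so it has higher entropy.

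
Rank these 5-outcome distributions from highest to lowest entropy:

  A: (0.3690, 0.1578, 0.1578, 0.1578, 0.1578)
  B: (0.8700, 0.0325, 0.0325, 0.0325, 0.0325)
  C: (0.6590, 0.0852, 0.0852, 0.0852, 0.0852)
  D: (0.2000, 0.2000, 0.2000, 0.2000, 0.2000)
D > A > C > B

Key insight: Entropy is maximized by uniform distributions and minimized by concentrated distributions.

Entropies:
  H(A) = 2.2119 bits
  H(B) = 0.8174 bits
  H(C) = 1.6078 bits
  H(D) = 2.3219 bits

Ranking: D > A > C > B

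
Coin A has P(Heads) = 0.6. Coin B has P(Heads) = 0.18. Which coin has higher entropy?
A

For binary distributions, entropy is maximized at p=0.5 and decreases as p moves toward 0 or 1.

H(A) = H(0.6) = 0.9710 bits
H(B) = H(0.18) = 0.6801 bits

Distribution A (p=0.6) is closer to uniform (p=0.5), so it has higher entropy.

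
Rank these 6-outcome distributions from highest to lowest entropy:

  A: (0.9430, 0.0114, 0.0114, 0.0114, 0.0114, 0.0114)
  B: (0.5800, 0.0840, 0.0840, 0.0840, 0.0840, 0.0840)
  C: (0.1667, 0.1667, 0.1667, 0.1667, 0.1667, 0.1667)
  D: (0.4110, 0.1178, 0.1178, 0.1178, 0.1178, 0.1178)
C > D > B > A

Key insight: Entropy is maximized by uniform distributions and minimized by concentrated distributions.

Entropies:
  H(A) = 0.4478 bits
  H(B) = 1.9567 bits
  H(C) = 2.5850 bits
  H(D) = 2.3446 bits

Ranking: C > D > B > A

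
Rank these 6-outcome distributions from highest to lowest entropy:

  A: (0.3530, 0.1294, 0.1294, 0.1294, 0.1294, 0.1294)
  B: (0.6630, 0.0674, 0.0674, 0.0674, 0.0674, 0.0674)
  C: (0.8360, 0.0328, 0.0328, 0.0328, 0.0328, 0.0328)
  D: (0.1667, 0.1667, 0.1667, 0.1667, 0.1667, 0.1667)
D > A > B > C

Key insight: Entropy is maximized by uniform distributions and minimized by concentrated distributions.

Entropies:
  H(A) = 2.4390 bits
  H(B) = 1.7044 bits
  H(C) = 1.0246 bits
  H(D) = 2.5850 bits

Ranking: D > A > B > C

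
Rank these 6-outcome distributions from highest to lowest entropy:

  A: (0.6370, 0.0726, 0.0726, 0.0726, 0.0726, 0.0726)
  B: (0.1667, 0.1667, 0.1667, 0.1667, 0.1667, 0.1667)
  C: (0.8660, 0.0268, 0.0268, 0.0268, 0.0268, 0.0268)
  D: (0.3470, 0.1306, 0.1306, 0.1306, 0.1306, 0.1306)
B > D > A > C

Key insight: Entropy is maximized by uniform distributions and minimized by concentrated distributions.

Entropies:
  H(A) = 1.7880 bits
  H(B) = 2.5850 bits
  H(C) = 0.8794 bits
  H(D) = 2.4476 bits

Ranking: B > D > A > C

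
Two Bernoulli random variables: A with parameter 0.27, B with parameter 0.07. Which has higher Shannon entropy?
A

For binary distributions, entropy is maximized at p=0.5 and decreases as p moves toward 0 or 1.

H(A) = H(0.27) = 0.8415 bits
H(B) = H(0.07) = 0.3659 bits

Distribution A (p=0.27) is closer to uniform (p=0.5), so it has higher entropy.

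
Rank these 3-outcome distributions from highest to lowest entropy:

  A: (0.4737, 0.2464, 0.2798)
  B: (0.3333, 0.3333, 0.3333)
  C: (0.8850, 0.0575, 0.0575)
B > A > C

Key insight: Entropy is maximized by uniform distributions and minimized by concentrated distributions.

- Uniform distributions have maximum entropy log₂(3) = 1.5850 bits
- The more "peaked" or concentrated a distribution, the lower its entropy

Entropies:
  H(A) = 1.5227 bits
  H(B) = 1.5850 bits
  H(C) = 0.6298 bits

Ranking: B > A > C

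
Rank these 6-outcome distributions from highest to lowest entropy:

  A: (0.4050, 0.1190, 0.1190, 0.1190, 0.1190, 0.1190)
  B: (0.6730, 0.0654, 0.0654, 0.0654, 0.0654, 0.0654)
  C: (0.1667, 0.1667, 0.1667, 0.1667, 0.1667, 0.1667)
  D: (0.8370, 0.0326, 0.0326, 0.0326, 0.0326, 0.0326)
C > A > B > D

Key insight: Entropy is maximized by uniform distributions and minimized by concentrated distributions.

Entropies:
  H(A) = 2.3553 bits
  H(B) = 1.6711 bits
  H(C) = 2.5850 bits
  H(D) = 1.0199 bits

Ranking: C > A > B > D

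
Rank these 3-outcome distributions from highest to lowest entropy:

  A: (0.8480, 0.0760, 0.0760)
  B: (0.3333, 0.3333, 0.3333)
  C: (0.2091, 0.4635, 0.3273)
B > C > A

Key insight: Entropy is maximized by uniform distributions and minimized by concentrated distributions.

- Uniform distributions have maximum entropy log₂(3) = 1.5850 bits
- The more "peaked" or concentrated a distribution, the lower its entropy

Entropies:
  H(A) = 0.7668 bits
  H(B) = 1.5850 bits
  H(C) = 1.5137 bits

Ranking: B > C > A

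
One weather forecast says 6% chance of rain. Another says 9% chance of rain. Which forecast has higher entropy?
9% forecast

Treat each forecast as a Bernoulli distribution. Binary entropy is maximized at p=0.5 and falls off symmetrically toward 0 or 1. The 9% forecast is closer to 50%, so it is more uncertain. H(6%) ≈ 0.327 bits, H(9%) ≈ 0.436 bits.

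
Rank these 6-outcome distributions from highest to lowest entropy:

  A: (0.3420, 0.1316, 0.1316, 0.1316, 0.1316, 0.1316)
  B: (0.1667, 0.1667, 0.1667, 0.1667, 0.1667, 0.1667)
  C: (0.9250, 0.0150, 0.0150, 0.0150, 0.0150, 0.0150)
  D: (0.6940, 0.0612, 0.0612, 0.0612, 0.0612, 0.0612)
B > A > D > C

Key insight: Entropy is maximized by uniform distributions and minimized by concentrated distributions.

Entropies:
  H(A) = 2.4545 bits
  H(B) = 2.5850 bits
  H(C) = 0.5585 bits
  H(D) = 1.5990 bits

Ranking: B > A > D > C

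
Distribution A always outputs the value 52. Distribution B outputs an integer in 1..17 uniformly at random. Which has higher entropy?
B

A is deterministic, so H(A) = 0. B is uniform over 17 outcomes, so H(B) = log₂(17) = 4.087 bits. Any distribution with genuine randomness has higher entropy than a deterministic one.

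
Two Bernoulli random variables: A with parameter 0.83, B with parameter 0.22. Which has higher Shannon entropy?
B

For binary distributions, entropy is maximized at p=0.5 and decreases as p moves toward 0 or 1.

H(A) = H(0.83) = 0.6577 bits
H(B) = H(0.22) = 0.7602 bits

Distribution B (p=0.22) is closer to uniform (p=0.5), so it has higher entropy.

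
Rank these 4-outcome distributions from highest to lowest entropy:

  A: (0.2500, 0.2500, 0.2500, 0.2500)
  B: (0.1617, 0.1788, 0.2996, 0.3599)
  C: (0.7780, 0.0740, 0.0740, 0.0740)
A > B > C

Key insight: Entropy is maximized by uniform distributions and minimized by concentrated distributions.

- Uniform distributions have maximum entropy log₂(4) = 2.0000 bits
- The more "peaked" or concentrated a distribution, the lower its entropy

Entropies:
  H(A) = 2.0000 bits
  H(B) = 1.9207 bits
  H(C) = 1.1157 bits

Ranking: A > B > C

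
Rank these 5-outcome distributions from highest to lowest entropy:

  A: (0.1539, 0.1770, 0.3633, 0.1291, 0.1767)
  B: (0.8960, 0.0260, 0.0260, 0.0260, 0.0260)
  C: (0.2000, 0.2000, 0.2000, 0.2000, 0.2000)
C > A > B

Key insight: Entropy is maximized by uniform distributions and minimized by concentrated distributions.

- Uniform distributions have maximum entropy log₂(5) = 2.3219 bits
- The more "peaked" or concentrated a distribution, the lower its entropy

Entropies:
  H(A) = 2.2116 bits
  H(B) = 0.6895 bits
  H(C) = 2.3219 bits

Ranking: C > A > B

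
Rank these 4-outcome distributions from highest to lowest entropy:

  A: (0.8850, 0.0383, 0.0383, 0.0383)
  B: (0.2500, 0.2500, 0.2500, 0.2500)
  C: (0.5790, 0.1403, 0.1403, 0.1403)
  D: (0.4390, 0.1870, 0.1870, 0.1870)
B > D > C > A

Key insight: Entropy is maximized by uniform distributions and minimized by concentrated distributions.

Entropies:
  H(A) = 0.6971 bits
  H(B) = 2.0000 bits
  H(C) = 1.6492 bits
  H(D) = 1.8784 bits

Ranking: B > D > C > A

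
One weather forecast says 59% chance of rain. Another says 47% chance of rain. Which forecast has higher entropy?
47% forecast

Treat each forecast as a Bernoulli distribution. Binary entropy is maximized at p=0.5 and falls off symmetrically toward 0 or 1. The 47% forecast is closer to 50%, so it is more uncertain. H(59%) ≈ 0.977 bits, H(47%) ≈ 0.997 bits.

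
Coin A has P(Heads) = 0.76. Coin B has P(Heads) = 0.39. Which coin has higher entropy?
B

For binary distributions, entropy is maximized at p=0.5 and decreases as p moves toward 0 or 1.

H(A) = H(0.76) = 0.7950 bits
H(B) = H(0.39) = 0.9648 bits

Distribution B (p=0.39) is closer to uniform (p=0.5), so it has higher entropy.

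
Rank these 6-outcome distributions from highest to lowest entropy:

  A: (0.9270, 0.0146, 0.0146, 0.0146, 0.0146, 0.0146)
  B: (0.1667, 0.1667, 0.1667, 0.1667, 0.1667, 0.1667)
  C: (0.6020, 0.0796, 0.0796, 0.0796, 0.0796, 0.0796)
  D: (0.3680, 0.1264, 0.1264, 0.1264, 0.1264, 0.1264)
B > D > C > A

Key insight: Entropy is maximized by uniform distributions and minimized by concentrated distributions.

Entropies:
  H(A) = 0.5465 bits
  H(B) = 2.5850 bits
  H(C) = 1.8939 bits
  H(D) = 2.4166 bits

Ranking: B > D > C > A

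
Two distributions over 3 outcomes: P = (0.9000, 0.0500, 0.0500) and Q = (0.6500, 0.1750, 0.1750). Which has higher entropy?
Q

P is highly concentrated on one outcome (90%), making it nearly deterministic. Q spreads its mass more evenly (max 65%). The more spread-out distribution has higher entropy: H(P) ≈ 0.569 bits, H(Q) ≈ 1.284 bits.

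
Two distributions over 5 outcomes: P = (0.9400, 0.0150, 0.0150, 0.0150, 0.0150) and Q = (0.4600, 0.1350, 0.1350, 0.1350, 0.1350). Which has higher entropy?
Q

P is highly concentrated on one outcome (94%), making it nearly deterministic. Q spreads its mass more evenly (max 46%). The more spread-out distribution has higher entropy: H(P) ≈ 0.447 bits, H(Q) ≈ 2.075 bits.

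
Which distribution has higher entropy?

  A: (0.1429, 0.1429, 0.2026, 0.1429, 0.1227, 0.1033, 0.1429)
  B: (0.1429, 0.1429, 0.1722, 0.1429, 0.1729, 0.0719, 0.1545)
A

Both distributions are close to uniform, making this a harder comparison.

H(A) = 2.7805 bits
H(B) = 2.7672 bits

The distribution closer to uniform has higher entropy.
Answer: A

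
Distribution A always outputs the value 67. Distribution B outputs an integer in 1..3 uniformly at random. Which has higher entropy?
B

A is deterministic, so H(A) = 0. B is uniform over 3 outcomes, so H(B) = log₂(3) = 1.585 bits. Any distribution with genuine randomness has higher entropy than a deterministic one.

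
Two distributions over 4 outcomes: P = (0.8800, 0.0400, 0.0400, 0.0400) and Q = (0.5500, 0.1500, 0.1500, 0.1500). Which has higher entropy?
Q

P is highly concentrated on one outcome (88%), making it nearly deterministic. Q spreads its mass more evenly (max 55%). The more spread-out distribution has higher entropy: H(P) ≈ 0.720 bits, H(Q) ≈ 1.706 bits.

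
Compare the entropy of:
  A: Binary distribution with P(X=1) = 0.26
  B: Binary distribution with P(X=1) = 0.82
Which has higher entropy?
A

For binary distributions, entropy is maximized at p=0.5 and decreases as p moves toward 0 or 1.

H(A) = H(0.26) = 0.8267 bits
H(B) = H(0.82) = 0.6801 bits

Distribution A (p=0.26) is closer to uniform (p=0.5), so it has higher entropy.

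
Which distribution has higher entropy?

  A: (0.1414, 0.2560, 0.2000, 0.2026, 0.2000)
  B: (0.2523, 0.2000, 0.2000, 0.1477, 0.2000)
B

Both distributions are close to uniform, making this a harder comparison.

H(A) = 2.2977 bits
H(B) = 2.3020 bits

The distribution closer to uniform has higher entropy.
Answer: B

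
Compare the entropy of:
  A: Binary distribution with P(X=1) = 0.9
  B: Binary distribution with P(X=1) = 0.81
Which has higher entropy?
B

For binary distributions, entropy is maximized at p=0.5 and decreases as p moves toward 0 or 1.

H(A) = H(0.9) = 0.4690 bits
H(B) = H(0.81) = 0.7015 bits

Distribution B (p=0.81) is closer to uniform (p=0.5), so it has higher entropy.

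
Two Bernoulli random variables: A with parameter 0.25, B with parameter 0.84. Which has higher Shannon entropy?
A

For binary distributions, entropy is maximized at p=0.5 and decreases as p moves toward 0 or 1.

H(A) = H(0.25) = 0.8113 bits
H(B) = H(0.84) = 0.6343 bits

Distribution A (p=0.25) is closer to uniform (p=0.5), so it has higher entropy.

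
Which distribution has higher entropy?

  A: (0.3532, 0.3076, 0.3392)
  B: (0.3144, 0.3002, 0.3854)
A

Both distributions are close to uniform, making this a harder comparison.

H(A) = 1.5826 bits
H(B) = 1.5761 bits

The distribution closer to uniform has higher entropy.
Answer: A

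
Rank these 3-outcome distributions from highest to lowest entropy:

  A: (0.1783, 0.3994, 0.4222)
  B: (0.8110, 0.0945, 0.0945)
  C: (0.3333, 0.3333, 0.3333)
C > A > B

Key insight: Entropy is maximized by uniform distributions and minimized by concentrated distributions.

- Uniform distributions have maximum entropy log₂(3) = 1.5850 bits
- The more "peaked" or concentrated a distribution, the lower its entropy

Entropies:
  H(A) = 1.4976 bits
  H(B) = 0.8884 bits
  H(C) = 1.5850 bits

Ranking: C > A > B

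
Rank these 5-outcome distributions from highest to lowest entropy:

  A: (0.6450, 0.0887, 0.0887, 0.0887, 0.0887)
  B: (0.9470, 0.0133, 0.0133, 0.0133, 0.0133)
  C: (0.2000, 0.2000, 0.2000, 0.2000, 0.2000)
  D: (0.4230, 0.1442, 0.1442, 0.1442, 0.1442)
C > D > A > B

Key insight: Entropy is maximized by uniform distributions and minimized by concentrated distributions.

Entropies:
  H(A) = 1.6485 bits
  H(B) = 0.4050 bits
  H(C) = 2.3219 bits
  H(D) = 2.1368 bits

Ranking: C > D > A > B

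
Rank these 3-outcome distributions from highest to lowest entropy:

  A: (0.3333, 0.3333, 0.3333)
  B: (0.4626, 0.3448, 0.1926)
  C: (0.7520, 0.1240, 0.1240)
A > B > C

Key insight: Entropy is maximized by uniform distributions and minimized by concentrated distributions.

- Uniform distributions have maximum entropy log₂(3) = 1.5850 bits
- The more "peaked" or concentrated a distribution, the lower its entropy

Entropies:
  H(A) = 1.5850 bits
  H(B) = 1.5018 bits
  H(C) = 1.0561 bits

Ranking: A > B > C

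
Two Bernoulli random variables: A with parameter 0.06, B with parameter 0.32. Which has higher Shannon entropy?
B

For binary distributions, entropy is maximized at p=0.5 and decreases as p moves toward 0 or 1.

H(A) = H(0.06) = 0.3274 bits
H(B) = H(0.32) = 0.9044 bits

Distribution B (p=0.32) is closer to uniform (p=0.5), so it has higher entropy.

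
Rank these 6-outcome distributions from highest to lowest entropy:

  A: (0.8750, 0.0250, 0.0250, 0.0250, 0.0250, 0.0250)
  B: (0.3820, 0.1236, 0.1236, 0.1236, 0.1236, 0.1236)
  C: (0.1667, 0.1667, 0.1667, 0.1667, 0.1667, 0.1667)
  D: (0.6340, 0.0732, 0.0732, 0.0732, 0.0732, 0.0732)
C > B > D > A

Key insight: Entropy is maximized by uniform distributions and minimized by concentrated distributions.

Entropies:
  H(A) = 0.8338 bits
  H(B) = 2.3944 bits
  H(C) = 2.5850 bits
  H(D) = 1.7974 bits

Ranking: C > B > D > A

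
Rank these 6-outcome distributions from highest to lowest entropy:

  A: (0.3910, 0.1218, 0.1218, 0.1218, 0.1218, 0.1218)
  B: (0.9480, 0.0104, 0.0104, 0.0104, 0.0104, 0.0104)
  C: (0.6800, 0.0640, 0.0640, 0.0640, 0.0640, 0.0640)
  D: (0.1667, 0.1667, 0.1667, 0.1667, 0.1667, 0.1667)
D > A > C > B

Key insight: Entropy is maximized by uniform distributions and minimized by concentrated distributions.

Entropies:
  H(A) = 2.3795 bits
  H(B) = 0.4156 bits
  H(C) = 1.6474 bits
  H(D) = 2.5850 bits

Ranking: D > A > C > B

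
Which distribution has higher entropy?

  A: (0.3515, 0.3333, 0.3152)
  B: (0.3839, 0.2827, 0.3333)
A

Both distributions are close to uniform, making this a harder comparison.

H(A) = 1.5835 bits
H(B) = 1.5738 bits

The distribution closer to uniform has higher entropy.
Answer: A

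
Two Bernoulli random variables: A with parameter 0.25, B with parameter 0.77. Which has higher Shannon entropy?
A

For binary distributions, entropy is maximized at p=0.5 and decreases as p moves toward 0 or 1.

H(A) = H(0.25) = 0.8113 bits
H(B) = H(0.77) = 0.7780 bits

Distribution A (p=0.25) is closer to uniform (p=0.5), so it has higher entropy.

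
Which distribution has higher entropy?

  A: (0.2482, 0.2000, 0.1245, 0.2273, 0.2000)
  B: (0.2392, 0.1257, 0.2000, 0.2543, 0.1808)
A

Both distributions are close to uniform, making this a harder comparison.

H(A) = 2.2878 bits
H(B) = 2.2826 bits

The distribution closer to uniform has higher entropy.
Answer: A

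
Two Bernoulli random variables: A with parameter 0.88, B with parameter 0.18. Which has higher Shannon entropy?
B

For binary distributions, entropy is maximized at p=0.5 and decreases as p moves toward 0 or 1.

H(A) = H(0.88) = 0.5294 bits
H(B) = H(0.18) = 0.6801 bits

Distribution B (p=0.18) is closer to uniform (p=0.5), so it has higher entropy.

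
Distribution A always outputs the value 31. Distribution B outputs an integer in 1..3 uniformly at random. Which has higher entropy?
B

A is deterministic, so H(A) = 0. B is uniform over 3 outcomes, so H(B) = log₂(3) = 1.585 bits. Any distribution with genuine randomness has higher entropy than a deterministic one.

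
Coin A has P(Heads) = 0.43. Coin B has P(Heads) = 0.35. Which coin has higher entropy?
A

For binary distributions, entropy is maximized at p=0.5 and decreases as p moves toward 0 or 1.

H(A) = H(0.43) = 0.9858 bits
H(B) = H(0.35) = 0.9341 bits

Distribution A (p=0.43) is closer to uniform (p=0.5), so it has higher entropy.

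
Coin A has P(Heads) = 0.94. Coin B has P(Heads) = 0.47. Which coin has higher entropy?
B

For binary distributions, entropy is maximized at p=0.5 and decreases as p moves toward 0 or 1.

H(A) = H(0.94) = 0.3274 bits
H(B) = H(0.47) = 0.9974 bits

Distribution B (p=0.47) is closer to uniform (p=0.5), so it has higher entropy.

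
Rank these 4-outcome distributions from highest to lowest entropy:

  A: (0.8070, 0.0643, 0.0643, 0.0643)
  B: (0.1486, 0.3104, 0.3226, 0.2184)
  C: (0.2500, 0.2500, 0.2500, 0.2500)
C > B > A

Key insight: Entropy is maximized by uniform distributions and minimized by concentrated distributions.

- Uniform distributions have maximum entropy log₂(4) = 2.0000 bits
- The more "peaked" or concentrated a distribution, the lower its entropy

Entropies:
  H(A) = 1.0136 bits
  H(B) = 1.9385 bits
  H(C) = 2.0000 bits

Ranking: C > B > A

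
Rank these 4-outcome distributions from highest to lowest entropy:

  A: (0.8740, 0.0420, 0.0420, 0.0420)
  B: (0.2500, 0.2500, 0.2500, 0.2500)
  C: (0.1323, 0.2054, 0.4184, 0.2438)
B > C > A

Key insight: Entropy is maximized by uniform distributions and minimized by concentrated distributions.

- Uniform distributions have maximum entropy log₂(4) = 2.0000 bits
- The more "peaked" or concentrated a distribution, the lower its entropy

Entropies:
  H(A) = 0.7461 bits
  H(B) = 2.0000 bits
  H(C) = 1.8775 bits

Ranking: B > C > A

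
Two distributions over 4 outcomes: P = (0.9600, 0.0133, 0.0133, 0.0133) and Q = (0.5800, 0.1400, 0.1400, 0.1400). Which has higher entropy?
Q

P is highly concentrated on one outcome (96%), making it nearly deterministic. Q spreads its mass more evenly (max 58%). The more spread-out distribution has higher entropy: H(P) ≈ 0.306 bits, H(Q) ≈ 1.647 bits.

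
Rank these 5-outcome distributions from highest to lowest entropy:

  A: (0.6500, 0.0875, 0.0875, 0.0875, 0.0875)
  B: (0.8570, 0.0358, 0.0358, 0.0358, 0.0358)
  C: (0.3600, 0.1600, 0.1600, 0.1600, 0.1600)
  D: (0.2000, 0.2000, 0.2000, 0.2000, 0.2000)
D > C > A > B

Key insight: Entropy is maximized by uniform distributions and minimized by concentrated distributions.

Entropies:
  H(A) = 1.6341 bits
  H(B) = 0.8780 bits
  H(C) = 2.2227 bits
  H(D) = 2.3219 bits

Ranking: D > C > A > B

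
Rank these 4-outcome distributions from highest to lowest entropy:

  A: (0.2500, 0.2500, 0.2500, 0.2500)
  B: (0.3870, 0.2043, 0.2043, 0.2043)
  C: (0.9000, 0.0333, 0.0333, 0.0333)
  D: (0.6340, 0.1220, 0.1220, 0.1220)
A > B > D > C

Key insight: Entropy is maximized by uniform distributions and minimized by concentrated distributions.

Entropies:
  H(A) = 2.0000 bits
  H(B) = 1.9344 bits
  H(C) = 0.6275 bits
  H(D) = 1.5276 bits

Ranking: A > B > D > C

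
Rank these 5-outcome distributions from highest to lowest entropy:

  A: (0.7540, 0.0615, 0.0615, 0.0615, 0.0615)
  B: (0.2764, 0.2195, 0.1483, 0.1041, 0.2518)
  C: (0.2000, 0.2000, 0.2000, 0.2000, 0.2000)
C > B > A

Key insight: Entropy is maximized by uniform distributions and minimized by concentrated distributions.

- Uniform distributions have maximum entropy log₂(5) = 2.3219 bits
- The more "peaked" or concentrated a distribution, the lower its entropy

Entropies:
  H(A) = 1.2969 bits
  H(B) = 2.2420 bits
  H(C) = 2.3219 bits

Ranking: C > B > A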